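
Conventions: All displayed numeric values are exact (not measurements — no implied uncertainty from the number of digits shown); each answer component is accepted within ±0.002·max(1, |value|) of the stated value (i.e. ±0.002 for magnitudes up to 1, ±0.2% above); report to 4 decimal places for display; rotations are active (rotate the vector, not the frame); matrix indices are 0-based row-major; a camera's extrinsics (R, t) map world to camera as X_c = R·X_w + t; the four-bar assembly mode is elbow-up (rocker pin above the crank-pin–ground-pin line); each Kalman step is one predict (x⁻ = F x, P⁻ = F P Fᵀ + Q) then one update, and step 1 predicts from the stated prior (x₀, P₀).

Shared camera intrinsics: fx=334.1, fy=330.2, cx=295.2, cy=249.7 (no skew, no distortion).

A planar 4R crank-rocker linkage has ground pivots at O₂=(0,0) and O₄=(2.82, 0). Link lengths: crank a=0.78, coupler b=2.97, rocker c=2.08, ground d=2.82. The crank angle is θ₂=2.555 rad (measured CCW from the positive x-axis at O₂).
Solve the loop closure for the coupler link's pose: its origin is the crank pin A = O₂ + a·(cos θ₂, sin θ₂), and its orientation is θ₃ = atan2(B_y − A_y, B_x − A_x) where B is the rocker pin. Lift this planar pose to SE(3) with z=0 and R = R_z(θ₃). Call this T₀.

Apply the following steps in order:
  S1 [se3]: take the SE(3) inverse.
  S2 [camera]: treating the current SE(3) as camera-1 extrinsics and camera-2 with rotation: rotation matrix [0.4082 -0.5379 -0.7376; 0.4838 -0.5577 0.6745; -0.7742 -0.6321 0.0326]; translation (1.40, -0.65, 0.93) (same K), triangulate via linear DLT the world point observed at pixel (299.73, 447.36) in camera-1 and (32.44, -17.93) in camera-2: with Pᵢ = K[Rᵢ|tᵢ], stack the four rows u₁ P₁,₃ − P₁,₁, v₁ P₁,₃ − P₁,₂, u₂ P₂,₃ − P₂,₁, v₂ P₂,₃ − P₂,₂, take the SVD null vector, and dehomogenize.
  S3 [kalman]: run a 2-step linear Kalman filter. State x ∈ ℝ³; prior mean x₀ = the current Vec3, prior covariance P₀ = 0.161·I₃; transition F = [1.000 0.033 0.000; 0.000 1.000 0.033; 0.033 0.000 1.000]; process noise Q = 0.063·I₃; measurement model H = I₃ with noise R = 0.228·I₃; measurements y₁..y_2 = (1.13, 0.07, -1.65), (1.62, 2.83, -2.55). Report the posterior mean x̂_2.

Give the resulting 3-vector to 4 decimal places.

source (fourbar_fk): coupler pose = R=[0.8721 -0.4893 0.0000; 0.4893 0.8721 0.0000; 0.0000 0.0000 1.0000], t=(-0.6496, 0.4318, 0.0000)
after S1 (invert_se3): R=[0.8721 0.4893 0.0000; -0.4893 0.8721 0.0000; 0.0000 0.0000 1.0000], t=(0.3553, -0.6944, 0.0000)
after S2 (triangulate): (-1.0737, 1.2295, 1.5089)
after S3 (kf_track): (0.7239, 1.6061, -1.1235)

result = (0.7239, 1.6061, -1.1235)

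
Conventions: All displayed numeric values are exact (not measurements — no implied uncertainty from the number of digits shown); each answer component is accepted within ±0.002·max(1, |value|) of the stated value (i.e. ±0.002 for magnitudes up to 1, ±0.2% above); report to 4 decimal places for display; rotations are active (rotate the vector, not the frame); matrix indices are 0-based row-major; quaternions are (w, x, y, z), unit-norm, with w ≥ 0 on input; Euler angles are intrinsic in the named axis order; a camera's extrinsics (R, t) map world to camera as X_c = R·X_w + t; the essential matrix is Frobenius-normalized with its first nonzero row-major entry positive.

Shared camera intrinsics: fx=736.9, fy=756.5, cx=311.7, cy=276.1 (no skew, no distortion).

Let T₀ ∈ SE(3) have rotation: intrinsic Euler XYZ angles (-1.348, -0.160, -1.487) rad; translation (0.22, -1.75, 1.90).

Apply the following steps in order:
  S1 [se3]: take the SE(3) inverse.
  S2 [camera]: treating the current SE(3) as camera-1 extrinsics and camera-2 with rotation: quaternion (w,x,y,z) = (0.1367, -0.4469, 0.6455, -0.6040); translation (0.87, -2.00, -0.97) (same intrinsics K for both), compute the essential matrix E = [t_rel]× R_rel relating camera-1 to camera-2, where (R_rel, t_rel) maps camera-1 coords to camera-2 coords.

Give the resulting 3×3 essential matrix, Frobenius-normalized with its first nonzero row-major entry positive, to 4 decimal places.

matrix = [0.0329 -0.0825 0.5221; 0.0348 -0.1262 0.4518; 0.0726 -0.6861 -0.1496]

after S1 (invert_se3): R=[0.0826 -0.2072 0.9748; 0.9838 0.1733 -0.0466; -0.1593 0.9628 0.2181], t=(-2.2329, 0.1753, 1.3055)
after S2 (essential): [0.0329 -0.0825 0.5221; 0.0348 -0.1262 0.4518; 0.0726 -0.6861 -0.1496]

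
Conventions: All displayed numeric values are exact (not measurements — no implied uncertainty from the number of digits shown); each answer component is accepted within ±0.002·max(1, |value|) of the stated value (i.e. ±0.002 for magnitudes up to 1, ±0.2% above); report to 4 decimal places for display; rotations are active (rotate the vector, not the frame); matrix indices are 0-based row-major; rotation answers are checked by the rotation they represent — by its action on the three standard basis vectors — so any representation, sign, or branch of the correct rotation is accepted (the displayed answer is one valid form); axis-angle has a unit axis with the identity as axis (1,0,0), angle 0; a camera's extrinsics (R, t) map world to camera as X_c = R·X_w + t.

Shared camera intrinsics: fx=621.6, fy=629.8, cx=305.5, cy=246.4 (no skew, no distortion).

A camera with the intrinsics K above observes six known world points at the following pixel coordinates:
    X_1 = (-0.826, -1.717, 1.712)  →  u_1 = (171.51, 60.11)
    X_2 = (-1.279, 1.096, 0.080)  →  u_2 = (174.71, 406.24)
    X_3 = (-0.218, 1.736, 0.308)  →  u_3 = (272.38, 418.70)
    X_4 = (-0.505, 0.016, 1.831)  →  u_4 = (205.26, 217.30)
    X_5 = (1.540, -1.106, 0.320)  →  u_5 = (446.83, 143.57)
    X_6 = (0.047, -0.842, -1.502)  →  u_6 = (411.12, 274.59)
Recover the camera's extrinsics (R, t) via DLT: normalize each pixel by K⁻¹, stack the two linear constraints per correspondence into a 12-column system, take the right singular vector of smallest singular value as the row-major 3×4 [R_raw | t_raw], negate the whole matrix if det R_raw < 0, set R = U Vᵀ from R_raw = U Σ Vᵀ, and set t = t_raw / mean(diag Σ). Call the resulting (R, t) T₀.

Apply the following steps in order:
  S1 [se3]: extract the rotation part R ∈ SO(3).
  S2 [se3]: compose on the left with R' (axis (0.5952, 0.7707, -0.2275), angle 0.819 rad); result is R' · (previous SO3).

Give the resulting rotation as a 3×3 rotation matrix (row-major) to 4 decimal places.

rotation (matrix) = ((0.8828, 0.4698, -0.0056), (-0.3132, 0.5796, -0.7523), (-0.3502, 0.6659, 0.6588))

source (pnp_recover): camera pose = R=[0.9207 -0.0419 -0.3880; -0.1306 0.9039 -0.4074; 0.3678 0.4258 0.8267], t=(0.0400, 0.3400, 5.7102)
after S1 (rot_of_se3): [0.9207 -0.0419 -0.3880; -0.1306 0.9039 -0.4074; 0.3678 0.4258 0.8267]
after S2 (compose_so3): [0.8828 0.4698 -0.0056; -0.3132 0.5796 -0.7523; -0.3502 0.6659 0.6588]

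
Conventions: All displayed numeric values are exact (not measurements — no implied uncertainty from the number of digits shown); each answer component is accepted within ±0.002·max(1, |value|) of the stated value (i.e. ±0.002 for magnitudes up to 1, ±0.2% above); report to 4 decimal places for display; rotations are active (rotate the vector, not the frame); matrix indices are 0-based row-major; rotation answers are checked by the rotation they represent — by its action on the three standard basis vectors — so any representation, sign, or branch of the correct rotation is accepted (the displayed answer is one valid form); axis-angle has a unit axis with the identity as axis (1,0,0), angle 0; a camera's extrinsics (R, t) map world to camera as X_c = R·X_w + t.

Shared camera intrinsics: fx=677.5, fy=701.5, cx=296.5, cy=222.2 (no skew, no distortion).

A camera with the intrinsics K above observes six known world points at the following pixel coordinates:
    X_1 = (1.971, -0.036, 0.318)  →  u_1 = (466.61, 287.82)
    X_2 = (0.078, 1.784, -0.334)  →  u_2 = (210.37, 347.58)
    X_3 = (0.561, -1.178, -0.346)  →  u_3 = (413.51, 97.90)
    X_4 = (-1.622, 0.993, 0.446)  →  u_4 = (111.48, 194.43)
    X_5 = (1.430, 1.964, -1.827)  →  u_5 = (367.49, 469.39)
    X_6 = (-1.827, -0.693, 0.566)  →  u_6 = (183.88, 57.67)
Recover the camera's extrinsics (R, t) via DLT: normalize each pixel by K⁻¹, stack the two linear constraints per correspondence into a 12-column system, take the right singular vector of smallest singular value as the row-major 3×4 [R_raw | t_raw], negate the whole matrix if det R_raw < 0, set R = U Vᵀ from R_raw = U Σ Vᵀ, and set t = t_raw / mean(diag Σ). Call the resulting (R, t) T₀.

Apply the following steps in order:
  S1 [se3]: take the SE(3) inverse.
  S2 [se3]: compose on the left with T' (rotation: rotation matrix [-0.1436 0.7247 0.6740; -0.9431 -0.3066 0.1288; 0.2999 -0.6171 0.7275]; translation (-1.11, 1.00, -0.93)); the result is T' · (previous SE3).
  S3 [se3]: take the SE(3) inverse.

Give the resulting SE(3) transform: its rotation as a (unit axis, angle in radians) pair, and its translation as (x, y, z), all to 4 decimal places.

rotation (axis_angle) = ((0.3038, 0.0155, 0.9526), 2.3452), translation = (0.5785, 0.8951, 7.7446)

source (pnp_recover): camera pose = R=[0.8634 -0.4971 -0.0865; 0.5026 0.8321 0.2347; -0.0447 -0.2461 0.9682], t=(0.0400, -0.3900, 6.6696)
after S1 (invert_se3): R=[0.8634 0.5026 -0.0447; -0.4971 0.8321 -0.2461; -0.0865 0.2347 0.9682], t=(0.4597, 1.9856, -6.3627)
after S2 (compose_se3): R=[-0.5425 0.6890 0.4806; -0.6730 -0.6989 0.2423; 0.5028 -0.1920 0.8428], t=(-4.0251, -0.8615, -6.6462)
after S3 (invert_se3): R=[-0.5425 -0.6730 0.5028; 0.6890 -0.6989 -0.1920; 0.4806 0.2423 0.8428], t=(0.5785, 0.8951, 7.7446)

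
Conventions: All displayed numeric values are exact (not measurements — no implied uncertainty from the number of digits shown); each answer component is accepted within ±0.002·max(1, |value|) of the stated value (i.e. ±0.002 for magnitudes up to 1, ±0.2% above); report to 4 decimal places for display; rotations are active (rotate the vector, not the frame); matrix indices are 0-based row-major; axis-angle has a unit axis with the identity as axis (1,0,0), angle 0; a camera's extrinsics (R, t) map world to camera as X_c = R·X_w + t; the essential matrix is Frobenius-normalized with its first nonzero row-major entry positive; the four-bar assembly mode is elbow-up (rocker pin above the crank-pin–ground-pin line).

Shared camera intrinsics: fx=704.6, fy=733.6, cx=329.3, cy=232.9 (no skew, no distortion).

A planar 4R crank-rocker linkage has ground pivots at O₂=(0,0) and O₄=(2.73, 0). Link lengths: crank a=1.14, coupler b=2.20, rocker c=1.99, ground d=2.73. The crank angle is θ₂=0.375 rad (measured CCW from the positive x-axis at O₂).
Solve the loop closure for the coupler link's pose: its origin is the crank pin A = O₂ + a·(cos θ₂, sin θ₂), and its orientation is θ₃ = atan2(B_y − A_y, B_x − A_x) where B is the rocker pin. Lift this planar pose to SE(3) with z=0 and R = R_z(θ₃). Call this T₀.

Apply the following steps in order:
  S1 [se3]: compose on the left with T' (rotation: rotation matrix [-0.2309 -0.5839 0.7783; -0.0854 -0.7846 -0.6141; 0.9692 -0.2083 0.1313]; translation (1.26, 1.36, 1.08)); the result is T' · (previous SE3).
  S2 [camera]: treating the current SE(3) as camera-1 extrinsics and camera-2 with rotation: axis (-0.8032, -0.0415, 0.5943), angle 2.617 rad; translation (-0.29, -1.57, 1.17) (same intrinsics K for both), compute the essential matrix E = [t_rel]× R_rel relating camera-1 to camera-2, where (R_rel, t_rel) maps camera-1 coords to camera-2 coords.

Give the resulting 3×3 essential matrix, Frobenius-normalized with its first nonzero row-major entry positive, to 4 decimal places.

source (fourbar_fk): coupler pose = R=[0.7012 -0.7129 0.0000; 0.7129 0.7012 0.0000; 0.0000 0.0000 1.0000], t=(1.0608, 0.4176, 0.0000)
after S1 (compose_se3): R=[-0.5782 -0.2449 0.7783; -0.6193 -0.4893 -0.6141; 0.5312 -0.8370 0.1313], t=(0.7712, 0.9418, 2.0212)
after S2 (essential): [0.3264 0.6159 -0.0400; -0.0157 -0.1180 0.0022; 0.6217 -0.3267 -0.0718]

matrix = [0.3264 0.6159 -0.0400; -0.0157 -0.1180 0.0022; 0.6217 -0.3267 -0.0718]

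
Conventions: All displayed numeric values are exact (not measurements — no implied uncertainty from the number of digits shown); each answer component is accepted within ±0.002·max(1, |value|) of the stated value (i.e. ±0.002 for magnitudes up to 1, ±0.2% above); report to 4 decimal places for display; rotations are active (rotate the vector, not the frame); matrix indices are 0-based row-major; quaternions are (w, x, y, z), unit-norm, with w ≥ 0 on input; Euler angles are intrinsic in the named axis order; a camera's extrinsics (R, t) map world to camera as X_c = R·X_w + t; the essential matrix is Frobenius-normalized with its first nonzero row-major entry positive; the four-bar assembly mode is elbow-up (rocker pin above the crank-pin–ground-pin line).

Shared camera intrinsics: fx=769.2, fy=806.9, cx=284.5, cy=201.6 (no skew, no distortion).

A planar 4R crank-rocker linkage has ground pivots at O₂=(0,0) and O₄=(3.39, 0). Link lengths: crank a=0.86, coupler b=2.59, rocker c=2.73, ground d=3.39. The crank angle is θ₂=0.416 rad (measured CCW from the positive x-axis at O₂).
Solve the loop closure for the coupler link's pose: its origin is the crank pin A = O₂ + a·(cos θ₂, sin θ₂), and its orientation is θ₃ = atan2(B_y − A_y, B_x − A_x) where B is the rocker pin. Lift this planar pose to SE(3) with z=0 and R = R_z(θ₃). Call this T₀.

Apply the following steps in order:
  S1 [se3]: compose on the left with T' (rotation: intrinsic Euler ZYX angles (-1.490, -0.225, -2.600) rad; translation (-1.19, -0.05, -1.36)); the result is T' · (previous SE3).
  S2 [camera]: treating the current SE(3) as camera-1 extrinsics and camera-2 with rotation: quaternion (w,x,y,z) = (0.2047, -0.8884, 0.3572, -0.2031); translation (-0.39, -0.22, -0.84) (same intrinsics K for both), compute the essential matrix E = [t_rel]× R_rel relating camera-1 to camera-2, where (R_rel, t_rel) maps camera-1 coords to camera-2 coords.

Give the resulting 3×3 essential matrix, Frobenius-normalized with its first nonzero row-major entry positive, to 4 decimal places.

source (fourbar_fk): coupler pose = R=[0.5663 -0.8242 0.0000; 0.8242 0.5663 0.0000; 0.0000 0.0000 1.0000], t=(0.7867, 0.3475, 0.0000)
after S1 (compose_se3): R=[-0.6517 -0.5433 0.5292; -0.7017 0.6967 -0.1489; -0.2878 -0.4685 -0.8353], t=(-1.4217, -0.8782, -1.3591)
after S2 (essential): [0.0272 0.1910 -0.4859; 0.1634 0.0571 -0.4635; 0.5177 -0.4620 -0.0209]

matrix = [0.0272 0.1910 -0.4859; 0.1634 0.0571 -0.4635; 0.5177 -0.4620 -0.0209]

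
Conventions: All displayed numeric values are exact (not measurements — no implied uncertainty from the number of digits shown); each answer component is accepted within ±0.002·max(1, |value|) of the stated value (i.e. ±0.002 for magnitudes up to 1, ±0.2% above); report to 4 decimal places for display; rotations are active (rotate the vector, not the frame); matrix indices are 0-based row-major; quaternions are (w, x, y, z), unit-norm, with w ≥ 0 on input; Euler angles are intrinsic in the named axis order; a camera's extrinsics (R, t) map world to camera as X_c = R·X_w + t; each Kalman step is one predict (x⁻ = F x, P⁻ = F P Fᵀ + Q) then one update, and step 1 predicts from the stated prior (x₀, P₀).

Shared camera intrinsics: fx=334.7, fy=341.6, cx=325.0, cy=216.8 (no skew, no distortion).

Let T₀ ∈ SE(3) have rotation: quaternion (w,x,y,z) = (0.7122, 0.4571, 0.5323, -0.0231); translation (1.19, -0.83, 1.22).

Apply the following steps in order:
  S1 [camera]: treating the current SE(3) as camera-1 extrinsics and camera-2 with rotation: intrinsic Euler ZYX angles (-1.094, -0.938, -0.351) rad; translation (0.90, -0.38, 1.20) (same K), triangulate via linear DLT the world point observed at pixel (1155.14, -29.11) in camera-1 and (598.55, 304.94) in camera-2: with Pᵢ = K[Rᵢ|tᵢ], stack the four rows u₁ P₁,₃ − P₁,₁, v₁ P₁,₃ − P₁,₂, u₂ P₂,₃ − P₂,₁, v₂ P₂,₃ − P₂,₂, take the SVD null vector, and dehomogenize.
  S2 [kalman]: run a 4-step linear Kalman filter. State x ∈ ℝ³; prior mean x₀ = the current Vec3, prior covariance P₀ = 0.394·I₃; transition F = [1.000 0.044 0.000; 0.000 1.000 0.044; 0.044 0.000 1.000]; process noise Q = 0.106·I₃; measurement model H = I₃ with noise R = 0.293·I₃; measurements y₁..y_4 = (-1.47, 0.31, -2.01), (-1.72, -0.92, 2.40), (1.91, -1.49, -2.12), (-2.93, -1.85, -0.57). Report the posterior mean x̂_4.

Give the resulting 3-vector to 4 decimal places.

result = (-1.2330, -1.2983, -0.5995)

after S1 (triangulate): (0.7703, 0.9891, 1.4844)
after S2 (kf_track): (-1.2330, -1.2983, -0.5995)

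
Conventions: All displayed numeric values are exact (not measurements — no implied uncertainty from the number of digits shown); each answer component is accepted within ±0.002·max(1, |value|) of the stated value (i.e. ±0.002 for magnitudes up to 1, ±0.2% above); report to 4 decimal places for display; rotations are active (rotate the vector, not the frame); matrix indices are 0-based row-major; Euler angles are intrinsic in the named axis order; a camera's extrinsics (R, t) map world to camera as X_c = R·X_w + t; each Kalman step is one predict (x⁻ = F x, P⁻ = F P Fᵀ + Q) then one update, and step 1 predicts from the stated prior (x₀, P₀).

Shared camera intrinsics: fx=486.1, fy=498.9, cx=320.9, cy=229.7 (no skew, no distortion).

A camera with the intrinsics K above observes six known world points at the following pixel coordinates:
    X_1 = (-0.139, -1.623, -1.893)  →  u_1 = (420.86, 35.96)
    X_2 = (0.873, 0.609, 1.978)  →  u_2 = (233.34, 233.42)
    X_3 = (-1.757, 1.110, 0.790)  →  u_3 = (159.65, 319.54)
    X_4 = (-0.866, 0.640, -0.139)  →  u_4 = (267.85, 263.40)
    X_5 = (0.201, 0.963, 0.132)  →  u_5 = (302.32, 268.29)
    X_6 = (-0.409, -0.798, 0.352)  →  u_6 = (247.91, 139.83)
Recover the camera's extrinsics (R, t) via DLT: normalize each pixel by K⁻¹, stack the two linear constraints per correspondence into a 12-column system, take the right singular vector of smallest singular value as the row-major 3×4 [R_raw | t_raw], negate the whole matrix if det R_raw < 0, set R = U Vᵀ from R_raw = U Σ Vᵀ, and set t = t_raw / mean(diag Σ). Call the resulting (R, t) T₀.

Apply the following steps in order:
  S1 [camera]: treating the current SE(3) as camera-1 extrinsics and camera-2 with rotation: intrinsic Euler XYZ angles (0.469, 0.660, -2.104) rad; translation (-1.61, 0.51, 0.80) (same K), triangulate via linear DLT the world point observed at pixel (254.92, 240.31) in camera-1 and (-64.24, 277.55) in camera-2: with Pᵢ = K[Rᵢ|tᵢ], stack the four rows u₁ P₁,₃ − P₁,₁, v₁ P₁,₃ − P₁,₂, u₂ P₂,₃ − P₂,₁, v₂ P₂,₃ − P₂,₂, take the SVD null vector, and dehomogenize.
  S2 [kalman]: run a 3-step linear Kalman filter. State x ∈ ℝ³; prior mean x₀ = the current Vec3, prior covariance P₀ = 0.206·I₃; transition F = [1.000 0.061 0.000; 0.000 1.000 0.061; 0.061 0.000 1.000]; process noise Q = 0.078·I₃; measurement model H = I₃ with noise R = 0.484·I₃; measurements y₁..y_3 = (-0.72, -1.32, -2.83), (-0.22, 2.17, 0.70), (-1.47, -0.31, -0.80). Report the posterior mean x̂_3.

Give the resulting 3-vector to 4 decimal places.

source (pnp_recover): camera pose = R=[0.5287 0.0887 -0.8442; -0.1674 0.9859 -0.0012; 0.8322 0.1419 0.5361], t=(-0.3400, -0.3899, 6.4192)
after S1 (triangulate): (0.0216, 0.5498, 0.7836)
after S2 (kf_track): (-0.6407, 0.2895, -0.3884)

result = (-0.6407, 0.2895, -0.3884)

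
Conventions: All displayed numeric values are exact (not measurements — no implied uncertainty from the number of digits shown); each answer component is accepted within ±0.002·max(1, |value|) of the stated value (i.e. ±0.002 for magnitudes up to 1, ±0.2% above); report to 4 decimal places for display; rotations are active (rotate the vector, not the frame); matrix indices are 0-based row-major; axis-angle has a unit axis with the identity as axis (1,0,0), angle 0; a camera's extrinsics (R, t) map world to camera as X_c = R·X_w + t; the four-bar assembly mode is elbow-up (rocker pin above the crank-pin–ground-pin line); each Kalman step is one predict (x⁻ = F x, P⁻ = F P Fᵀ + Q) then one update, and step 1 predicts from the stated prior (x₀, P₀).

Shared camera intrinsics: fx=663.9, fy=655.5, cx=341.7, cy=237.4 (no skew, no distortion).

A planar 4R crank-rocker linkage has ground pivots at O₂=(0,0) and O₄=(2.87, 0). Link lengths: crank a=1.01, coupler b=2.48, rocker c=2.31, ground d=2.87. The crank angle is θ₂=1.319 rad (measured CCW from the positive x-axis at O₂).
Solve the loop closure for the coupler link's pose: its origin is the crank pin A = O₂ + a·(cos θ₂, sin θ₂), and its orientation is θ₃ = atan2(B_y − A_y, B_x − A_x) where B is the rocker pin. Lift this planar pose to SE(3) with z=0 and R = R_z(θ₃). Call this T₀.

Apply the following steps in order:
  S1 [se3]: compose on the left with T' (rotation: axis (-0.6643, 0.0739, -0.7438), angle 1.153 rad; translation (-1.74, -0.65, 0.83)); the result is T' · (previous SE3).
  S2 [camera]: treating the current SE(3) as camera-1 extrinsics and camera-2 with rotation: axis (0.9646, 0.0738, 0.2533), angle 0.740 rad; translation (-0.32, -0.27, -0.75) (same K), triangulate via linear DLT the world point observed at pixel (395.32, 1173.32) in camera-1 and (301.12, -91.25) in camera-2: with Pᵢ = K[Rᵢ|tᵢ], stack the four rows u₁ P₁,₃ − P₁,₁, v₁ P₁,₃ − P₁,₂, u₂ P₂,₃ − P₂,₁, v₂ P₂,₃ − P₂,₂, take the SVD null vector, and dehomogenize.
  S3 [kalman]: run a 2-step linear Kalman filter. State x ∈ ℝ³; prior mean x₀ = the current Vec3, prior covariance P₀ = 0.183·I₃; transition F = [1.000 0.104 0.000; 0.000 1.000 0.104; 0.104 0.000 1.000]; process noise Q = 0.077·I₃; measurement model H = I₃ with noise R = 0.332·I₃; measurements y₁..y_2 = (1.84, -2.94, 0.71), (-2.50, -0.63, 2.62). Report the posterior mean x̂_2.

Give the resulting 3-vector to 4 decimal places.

source (fourbar_fk): coupler pose = R=[0.8569 -0.5155 0.0000; 0.5155 0.8569 0.0000; 0.0000 0.0000 1.0000], t=(0.2516, 0.9782, 0.0000)
after S1 (compose_se3): R=[0.9078 0.2131 0.3612; -0.3967 0.7160 0.5745; -0.1361 -0.6648 0.7345], t=(-0.9355, -0.4283, 0.2610)
after S2 (triangulate): (0.2155, 0.9770, 1.6494)
after S3 (kf_track): (-0.4839, -0.6063, 1.7539)

result = (-0.4839, -0.6063, 1.7539)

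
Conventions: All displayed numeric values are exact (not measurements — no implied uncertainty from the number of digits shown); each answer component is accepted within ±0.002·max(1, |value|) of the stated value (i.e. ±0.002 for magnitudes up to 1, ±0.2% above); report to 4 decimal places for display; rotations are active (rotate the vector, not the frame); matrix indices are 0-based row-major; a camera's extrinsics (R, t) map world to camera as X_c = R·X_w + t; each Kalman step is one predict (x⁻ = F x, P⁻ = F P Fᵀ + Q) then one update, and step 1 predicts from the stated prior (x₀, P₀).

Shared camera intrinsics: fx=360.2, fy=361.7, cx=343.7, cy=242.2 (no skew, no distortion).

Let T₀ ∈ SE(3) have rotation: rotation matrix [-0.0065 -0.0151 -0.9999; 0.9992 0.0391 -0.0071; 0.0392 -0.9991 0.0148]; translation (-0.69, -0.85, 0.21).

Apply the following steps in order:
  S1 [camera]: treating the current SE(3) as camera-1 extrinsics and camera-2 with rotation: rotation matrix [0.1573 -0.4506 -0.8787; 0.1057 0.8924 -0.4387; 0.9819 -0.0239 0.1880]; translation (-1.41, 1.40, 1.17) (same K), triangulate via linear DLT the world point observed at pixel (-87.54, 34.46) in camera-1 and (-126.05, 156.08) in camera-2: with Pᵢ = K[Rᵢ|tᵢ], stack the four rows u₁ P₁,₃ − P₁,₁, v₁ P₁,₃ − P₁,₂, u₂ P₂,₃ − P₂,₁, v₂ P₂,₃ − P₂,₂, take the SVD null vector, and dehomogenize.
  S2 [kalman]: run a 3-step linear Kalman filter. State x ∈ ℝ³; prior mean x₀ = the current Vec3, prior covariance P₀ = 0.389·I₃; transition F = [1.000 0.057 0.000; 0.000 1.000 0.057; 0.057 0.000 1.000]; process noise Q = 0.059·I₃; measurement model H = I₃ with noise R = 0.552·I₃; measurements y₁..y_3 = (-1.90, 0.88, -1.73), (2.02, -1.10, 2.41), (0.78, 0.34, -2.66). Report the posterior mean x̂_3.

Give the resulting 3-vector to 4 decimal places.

result = (0.2901, -0.2832, -0.2678)

after S1 (triangulate): (0.0045, -1.3522, 1.2213)
after S2 (kf_track): (0.2901, -0.2832, -0.2678)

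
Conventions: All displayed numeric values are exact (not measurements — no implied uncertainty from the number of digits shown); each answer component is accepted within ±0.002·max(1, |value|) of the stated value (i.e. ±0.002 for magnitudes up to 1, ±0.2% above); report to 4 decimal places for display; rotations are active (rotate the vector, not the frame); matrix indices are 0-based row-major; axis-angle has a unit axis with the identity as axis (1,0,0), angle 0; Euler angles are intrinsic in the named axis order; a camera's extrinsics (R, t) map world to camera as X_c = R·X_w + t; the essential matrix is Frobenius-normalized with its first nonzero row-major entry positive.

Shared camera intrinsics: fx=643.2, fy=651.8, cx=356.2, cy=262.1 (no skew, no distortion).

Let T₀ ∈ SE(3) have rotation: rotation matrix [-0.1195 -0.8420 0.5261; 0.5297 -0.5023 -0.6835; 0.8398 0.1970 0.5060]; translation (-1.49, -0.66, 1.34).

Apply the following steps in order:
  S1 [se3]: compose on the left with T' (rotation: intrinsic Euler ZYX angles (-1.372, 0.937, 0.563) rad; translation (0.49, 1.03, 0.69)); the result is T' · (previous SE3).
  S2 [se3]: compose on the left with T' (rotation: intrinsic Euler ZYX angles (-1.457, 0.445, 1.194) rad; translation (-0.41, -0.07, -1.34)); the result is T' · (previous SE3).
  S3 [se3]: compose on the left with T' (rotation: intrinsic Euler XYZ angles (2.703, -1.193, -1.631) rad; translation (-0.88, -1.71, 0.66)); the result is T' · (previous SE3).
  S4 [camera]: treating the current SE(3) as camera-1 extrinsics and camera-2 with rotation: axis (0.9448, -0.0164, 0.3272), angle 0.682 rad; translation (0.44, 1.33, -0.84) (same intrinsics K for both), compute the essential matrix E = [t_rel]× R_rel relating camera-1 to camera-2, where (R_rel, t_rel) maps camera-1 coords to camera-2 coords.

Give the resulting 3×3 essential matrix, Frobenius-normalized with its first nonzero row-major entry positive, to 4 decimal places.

after S1 (compose_se3): R=[0.1438 -0.6341 -0.7598; -0.7149 0.4643 -0.5228; 0.6843 0.6183 -0.3866], t=(-0.8082, 1.0267, 2.3531)
after S2 (compose_se3): R=[-0.8989 -0.4343 0.0574; -0.0544 0.2408 0.9691; -0.4347 0.8680 -0.2401], t=(-2.2024, -0.3293, 0.6511)
after S3 (compose_se3): R=[0.4039 -0.7085 0.5787; -0.7472 -0.6205 -0.2381; 0.5278 -0.3362 -0.7800], t=(-1.5575, -3.7428, 1.5497)
after S4 (essential): [0.3427 -0.1034 -0.4837; 0.1909 -0.0024 0.4948; -0.5718 0.1044 -0.1368]

matrix = [0.3427 -0.1034 -0.4837; 0.1909 -0.0024 0.4948; -0.5718 0.1044 -0.1368]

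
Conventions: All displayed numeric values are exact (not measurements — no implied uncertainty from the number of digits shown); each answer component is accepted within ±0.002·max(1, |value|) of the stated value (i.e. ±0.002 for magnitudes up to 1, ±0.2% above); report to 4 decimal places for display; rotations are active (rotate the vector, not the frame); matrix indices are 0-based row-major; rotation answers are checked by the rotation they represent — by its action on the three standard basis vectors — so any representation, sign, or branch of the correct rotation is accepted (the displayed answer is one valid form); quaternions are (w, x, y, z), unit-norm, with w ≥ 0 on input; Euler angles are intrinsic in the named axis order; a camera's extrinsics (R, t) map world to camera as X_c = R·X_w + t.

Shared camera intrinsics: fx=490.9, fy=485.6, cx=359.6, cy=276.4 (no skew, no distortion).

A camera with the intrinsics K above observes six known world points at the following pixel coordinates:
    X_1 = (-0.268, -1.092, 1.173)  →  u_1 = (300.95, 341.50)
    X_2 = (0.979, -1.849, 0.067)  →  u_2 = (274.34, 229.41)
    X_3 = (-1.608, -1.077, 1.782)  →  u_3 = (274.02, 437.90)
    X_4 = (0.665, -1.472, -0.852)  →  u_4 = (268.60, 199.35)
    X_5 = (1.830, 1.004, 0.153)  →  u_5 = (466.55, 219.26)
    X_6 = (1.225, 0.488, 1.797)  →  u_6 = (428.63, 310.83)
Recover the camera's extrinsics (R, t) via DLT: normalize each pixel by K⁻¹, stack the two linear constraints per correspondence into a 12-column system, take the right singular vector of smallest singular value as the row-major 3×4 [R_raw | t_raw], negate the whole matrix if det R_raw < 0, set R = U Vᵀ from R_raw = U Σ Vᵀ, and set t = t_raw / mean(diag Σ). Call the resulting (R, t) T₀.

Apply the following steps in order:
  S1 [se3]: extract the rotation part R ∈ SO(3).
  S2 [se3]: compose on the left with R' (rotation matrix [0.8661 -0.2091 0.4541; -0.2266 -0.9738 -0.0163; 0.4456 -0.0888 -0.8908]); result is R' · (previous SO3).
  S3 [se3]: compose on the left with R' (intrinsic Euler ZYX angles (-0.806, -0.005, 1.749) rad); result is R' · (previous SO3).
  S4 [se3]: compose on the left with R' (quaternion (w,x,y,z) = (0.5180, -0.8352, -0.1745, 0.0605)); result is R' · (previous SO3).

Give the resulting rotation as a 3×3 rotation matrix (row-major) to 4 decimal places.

source (pnp_recover): camera pose = R=[0.3472 0.9239 0.1605; -0.7286 0.1580 0.6665; 0.5904 -0.3484 0.7280], t=(0.0099, 0.2100, 6.4908)
after S1 (rot_of_se3): [0.3472 0.9239 0.1605; -0.7286 0.1580 0.6665; 0.5904 -0.3484 0.7280]
after S2 (compose_so3): [0.7212 0.6090 0.3302; 0.6212 -0.3576 -0.6973; -0.3065 0.7080 -0.6362]
after S3 (compose_so3): [0.6353 -0.0337 0.7716; -0.3853 -0.8797 0.2788; 0.6693 -0.4744 -0.5718]
after S4 (compose_so3): [0.3151 -0.0990 0.9439; 0.9451 -0.0584 -0.3216; 0.0869 0.9934 0.0752]

rotation (matrix) = ((0.3151, -0.0990, 0.9439), (0.9451, -0.0584, -0.3216), (0.0869, 0.9934, 0.0752))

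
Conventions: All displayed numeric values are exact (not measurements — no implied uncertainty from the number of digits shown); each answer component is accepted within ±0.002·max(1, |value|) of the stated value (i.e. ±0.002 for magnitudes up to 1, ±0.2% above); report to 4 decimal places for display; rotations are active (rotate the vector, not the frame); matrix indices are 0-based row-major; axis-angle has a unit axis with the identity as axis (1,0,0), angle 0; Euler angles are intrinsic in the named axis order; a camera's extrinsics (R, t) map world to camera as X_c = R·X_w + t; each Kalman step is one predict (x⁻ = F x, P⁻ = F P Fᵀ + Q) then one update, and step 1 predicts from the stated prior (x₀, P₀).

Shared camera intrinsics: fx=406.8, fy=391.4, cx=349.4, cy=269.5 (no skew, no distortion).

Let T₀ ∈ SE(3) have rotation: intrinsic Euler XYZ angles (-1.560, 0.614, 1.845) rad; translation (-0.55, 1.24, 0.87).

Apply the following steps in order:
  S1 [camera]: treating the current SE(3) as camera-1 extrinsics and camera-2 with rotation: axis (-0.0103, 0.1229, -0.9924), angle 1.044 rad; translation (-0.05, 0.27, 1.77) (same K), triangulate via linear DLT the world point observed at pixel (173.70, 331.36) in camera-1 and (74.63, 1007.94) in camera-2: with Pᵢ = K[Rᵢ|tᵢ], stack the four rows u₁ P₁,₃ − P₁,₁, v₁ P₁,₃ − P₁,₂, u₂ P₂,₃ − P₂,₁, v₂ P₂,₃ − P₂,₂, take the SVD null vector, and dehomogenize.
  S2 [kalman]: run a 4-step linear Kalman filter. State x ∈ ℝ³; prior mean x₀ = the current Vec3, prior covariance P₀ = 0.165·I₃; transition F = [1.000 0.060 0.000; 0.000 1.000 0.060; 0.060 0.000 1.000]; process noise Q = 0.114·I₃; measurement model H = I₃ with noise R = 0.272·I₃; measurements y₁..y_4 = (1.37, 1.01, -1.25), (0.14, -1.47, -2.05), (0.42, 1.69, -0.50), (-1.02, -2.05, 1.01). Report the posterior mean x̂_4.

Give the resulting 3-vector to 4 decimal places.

after S1 (triangulate): (-1.4951, 0.3226, -0.9689)
after S2 (kf_track): (-0.3409, -0.7005, -0.1084)

result = (-0.3409, -0.7005, -0.1084)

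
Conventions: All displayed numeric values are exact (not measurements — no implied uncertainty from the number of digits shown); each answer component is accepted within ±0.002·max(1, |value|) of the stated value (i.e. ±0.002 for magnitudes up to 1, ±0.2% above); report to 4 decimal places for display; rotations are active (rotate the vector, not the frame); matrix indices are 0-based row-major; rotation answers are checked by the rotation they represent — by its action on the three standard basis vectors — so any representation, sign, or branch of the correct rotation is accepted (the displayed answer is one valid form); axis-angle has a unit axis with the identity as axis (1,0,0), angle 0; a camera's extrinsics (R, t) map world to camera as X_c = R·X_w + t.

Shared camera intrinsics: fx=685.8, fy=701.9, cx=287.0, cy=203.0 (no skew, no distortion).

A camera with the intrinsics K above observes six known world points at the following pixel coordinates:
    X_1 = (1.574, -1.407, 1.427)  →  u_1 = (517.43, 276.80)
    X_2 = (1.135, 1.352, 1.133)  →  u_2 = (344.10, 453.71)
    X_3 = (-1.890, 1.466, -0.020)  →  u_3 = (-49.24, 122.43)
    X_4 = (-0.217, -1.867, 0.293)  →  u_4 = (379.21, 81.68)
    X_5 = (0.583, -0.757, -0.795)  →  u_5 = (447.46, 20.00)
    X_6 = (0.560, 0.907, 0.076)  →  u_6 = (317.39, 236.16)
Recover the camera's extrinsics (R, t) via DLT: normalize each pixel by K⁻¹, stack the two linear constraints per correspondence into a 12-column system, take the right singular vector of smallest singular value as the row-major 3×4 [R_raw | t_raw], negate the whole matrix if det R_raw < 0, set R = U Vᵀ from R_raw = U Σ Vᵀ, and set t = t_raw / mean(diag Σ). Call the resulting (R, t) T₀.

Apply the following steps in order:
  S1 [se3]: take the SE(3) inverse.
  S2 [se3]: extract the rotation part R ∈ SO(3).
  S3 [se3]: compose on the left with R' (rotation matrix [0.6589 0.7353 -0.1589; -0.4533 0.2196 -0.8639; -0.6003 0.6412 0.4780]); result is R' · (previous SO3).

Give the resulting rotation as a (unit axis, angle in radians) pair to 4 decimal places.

rotation (axis_angle) = ((0.7471, 0.0067, -0.6647), 2.4605)

source (pnp_recover): camera pose = R=[0.8595 -0.5005 -0.1040; 0.3561 0.4403 0.8242; -0.3667 -0.7454 0.5566], t=(0.1600, -0.4700, 4.8898)
after S1 (invert_se3): R=[0.8595 0.3561 -0.3667; -0.5005 0.4403 -0.7454; -0.1040 0.8242 0.5566], t=(1.8228, 3.9321, -2.3179)
after S2 (rot_of_se3): [0.8595 0.3561 -0.3667; -0.5005 0.4403 -0.7454; -0.1040 0.8242 0.5566]
after S3 (compose_so3): [0.2149 0.4274 -0.8781; -0.4096 -0.7768 -0.4783; -0.8866 0.4625 0.0082]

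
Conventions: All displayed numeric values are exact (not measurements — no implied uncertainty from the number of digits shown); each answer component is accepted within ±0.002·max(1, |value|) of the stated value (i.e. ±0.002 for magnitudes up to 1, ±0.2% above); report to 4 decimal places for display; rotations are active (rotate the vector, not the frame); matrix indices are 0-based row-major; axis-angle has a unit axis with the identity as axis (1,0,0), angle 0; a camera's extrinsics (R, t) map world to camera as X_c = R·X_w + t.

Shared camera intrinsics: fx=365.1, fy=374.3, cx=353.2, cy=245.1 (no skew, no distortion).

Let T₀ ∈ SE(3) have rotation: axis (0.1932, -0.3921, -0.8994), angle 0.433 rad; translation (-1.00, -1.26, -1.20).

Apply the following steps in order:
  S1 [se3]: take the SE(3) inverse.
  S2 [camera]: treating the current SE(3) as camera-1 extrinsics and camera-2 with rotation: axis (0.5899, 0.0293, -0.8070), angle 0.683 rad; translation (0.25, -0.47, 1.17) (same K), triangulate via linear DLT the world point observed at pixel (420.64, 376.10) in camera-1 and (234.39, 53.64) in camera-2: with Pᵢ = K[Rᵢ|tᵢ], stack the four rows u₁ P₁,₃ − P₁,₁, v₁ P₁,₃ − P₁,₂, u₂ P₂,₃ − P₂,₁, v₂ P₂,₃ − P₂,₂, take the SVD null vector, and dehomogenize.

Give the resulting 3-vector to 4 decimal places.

after S1 (invert_se3): R=[0.9112 -0.3844 0.1485; 0.3704 0.9219 0.1136; -0.1806 -0.0485 0.9824], t=(0.6050, 1.6683, 0.9371)
after S2 (triangulate): (-0.6755, -0.6984, 1.7018)

result = (-0.6755, -0.6984, 1.7018)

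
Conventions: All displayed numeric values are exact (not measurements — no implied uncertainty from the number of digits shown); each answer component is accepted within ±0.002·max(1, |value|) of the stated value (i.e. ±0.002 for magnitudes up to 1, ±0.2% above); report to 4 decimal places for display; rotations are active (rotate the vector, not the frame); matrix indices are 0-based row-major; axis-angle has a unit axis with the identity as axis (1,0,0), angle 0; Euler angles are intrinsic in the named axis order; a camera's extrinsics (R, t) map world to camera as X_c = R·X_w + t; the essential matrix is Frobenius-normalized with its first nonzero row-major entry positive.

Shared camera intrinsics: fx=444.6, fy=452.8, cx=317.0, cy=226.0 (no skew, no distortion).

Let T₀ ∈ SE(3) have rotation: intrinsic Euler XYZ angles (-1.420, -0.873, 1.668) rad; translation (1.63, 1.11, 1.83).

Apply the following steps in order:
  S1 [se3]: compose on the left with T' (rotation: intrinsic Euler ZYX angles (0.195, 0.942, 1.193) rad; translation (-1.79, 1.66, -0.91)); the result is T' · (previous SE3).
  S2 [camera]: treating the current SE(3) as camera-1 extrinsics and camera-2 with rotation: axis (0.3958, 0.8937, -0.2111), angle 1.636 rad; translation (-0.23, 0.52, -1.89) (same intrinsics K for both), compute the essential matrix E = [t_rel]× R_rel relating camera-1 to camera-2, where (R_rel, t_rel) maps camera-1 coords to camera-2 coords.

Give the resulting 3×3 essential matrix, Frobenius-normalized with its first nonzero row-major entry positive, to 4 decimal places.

matrix = [0.2724 0.3913 0.2023; -0.1088 -0.4814 0.4259; 0.2305 0.1286 0.4869]

after S1 (compose_se3): R=[-0.4559 -0.8897 0.0265; 0.8814 -0.4471 0.1526; -0.1239 0.0930 0.9879], t=(0.7550, 0.8462, -1.2244)
after S2 (essential): [0.2724 0.3913 0.2023; -0.1088 -0.4814 0.4259; 0.2305 0.1286 0.4869]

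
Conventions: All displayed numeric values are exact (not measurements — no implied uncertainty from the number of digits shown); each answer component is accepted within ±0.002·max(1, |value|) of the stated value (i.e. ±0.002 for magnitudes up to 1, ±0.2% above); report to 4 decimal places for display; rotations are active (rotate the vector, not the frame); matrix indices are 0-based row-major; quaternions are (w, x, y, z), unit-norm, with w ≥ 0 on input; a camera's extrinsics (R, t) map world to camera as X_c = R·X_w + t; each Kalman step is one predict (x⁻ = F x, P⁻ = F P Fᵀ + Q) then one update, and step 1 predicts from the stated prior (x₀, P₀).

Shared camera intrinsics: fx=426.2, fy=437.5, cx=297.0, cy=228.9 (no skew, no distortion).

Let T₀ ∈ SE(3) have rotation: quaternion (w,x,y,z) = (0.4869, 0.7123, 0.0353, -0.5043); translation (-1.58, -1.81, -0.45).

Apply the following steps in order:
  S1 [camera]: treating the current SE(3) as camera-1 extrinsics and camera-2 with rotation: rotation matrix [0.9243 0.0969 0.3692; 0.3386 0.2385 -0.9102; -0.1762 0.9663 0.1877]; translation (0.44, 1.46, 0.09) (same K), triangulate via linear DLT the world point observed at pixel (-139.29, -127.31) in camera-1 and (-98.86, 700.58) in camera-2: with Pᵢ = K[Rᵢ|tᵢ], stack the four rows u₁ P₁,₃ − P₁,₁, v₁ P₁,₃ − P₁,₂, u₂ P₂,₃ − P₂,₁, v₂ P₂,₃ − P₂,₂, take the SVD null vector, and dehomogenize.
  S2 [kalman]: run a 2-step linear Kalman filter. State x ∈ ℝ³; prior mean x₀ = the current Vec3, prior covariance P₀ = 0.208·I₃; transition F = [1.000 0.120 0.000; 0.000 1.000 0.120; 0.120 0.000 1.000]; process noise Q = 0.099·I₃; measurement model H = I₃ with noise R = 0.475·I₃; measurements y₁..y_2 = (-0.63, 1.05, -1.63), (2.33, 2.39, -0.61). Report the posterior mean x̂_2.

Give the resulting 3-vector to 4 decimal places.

after S1 (triangulate): (-1.7858, 1.0466, -0.3790)
after S2 (kf_track): (0.2147, 1.5657, -0.8103)

result = (0.2147, 1.5657, -0.8103)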